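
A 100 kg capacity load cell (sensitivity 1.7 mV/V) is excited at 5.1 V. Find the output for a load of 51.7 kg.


Vout = rated_output * Vex * (load / capacity).
Vout = 1.7 * 5.1 * (51.7 / 100)
Vout = 1.7 * 5.1 * 0.517
Vout = 4.482 mV

4.482 mV


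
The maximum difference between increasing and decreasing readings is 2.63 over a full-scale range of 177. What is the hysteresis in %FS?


Hysteresis = (max difference / full scale) * 100%.
H = (2.63 / 177) * 100
H = 1.486 %FS

1.486 %FS


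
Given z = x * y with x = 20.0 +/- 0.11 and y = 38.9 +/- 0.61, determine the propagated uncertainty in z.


For a product z = x*y, the relative uncertainty is:
uz/z = sqrt((ux/x)^2 + (uy/y)^2)
Relative uncertainties: ux/x = 0.11/20.0 = 0.0055
uy/y = 0.61/38.9 = 0.015681
z = 20.0 * 38.9 = 778.0
uz = 778.0 * sqrt(0.0055^2 + 0.015681^2) = 12.929

12.929


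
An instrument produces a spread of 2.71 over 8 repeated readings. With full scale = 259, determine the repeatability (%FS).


Repeatability = (spread / full scale) * 100%.
R = (2.71 / 259) * 100
R = 1.046 %FS

1.046 %FS


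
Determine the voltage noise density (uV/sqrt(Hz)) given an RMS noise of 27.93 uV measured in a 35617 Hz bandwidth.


Noise spectral density = Vrms / sqrt(BW).
NSD = 27.93 / sqrt(35617)
NSD = 27.93 / 188.7247
NSD = 0.148 uV/sqrt(Hz)

0.148 uV/sqrt(Hz)


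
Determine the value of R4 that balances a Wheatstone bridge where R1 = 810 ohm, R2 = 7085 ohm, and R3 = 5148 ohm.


At balance: R1*R4 = R2*R3, so R4 = R2*R3/R1.
R4 = 7085 * 5148 / 810
R4 = 36473580 / 810
R4 = 45029.11 ohm

45029.11 ohm


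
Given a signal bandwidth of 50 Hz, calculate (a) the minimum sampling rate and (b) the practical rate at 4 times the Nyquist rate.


By Nyquist theorem, fs_min = 2 * fmax.
fs_min = 2 * 50 = 100 Hz
Practical rate = 4 * fs_min = 4 * 100 = 400 Hz

fs_min = 100 Hz, fs_practical = 400 Hz


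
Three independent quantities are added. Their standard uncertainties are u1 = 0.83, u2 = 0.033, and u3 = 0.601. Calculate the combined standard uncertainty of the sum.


For a sum of independent quantities, uc = sqrt(u1^2 + u2^2 + u3^2).
uc = sqrt(0.83^2 + 0.033^2 + 0.601^2)
uc = sqrt(0.6889 + 0.001089 + 0.361201)
uc = 1.0253

1.0253


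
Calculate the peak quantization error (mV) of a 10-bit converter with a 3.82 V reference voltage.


The maximum quantization error is +/- LSB/2.
LSB = Vref / 2^n = 3.82 / 1024 = 0.00373047 V
Max error = LSB / 2 = 0.00373047 / 2 = 0.00186523 V
Max error = 1.8652 mV

1.8652 mV


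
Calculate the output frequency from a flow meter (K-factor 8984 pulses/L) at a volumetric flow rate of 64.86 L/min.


Frequency = K * Q / 60 (converting L/min to L/s).
f = 8984 * 64.86 / 60
f = 582702.24 / 60
f = 9711.7 Hz

9711.7 Hz


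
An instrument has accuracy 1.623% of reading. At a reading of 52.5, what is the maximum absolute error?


Absolute error = (accuracy% / 100) * reading.
Error = (1.623 / 100) * 52.5
Error = 0.01623 * 52.5
Error = 0.8521

0.8521


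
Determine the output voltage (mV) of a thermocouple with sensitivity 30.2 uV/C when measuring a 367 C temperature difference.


The thermocouple output V = sensitivity * dT.
V = 30.2 uV/C * 367 C
V = 11083.4 uV
V = 11.083 mV

11.083 mV


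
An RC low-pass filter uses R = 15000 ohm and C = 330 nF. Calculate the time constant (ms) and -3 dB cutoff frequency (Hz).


Time constant: tau = R * C.
tau = 15000 * 3.30e-07 = 0.00495 s
tau = 4.95 ms
Cutoff frequency: fc = 1 / (2*pi*R*C).
fc = 1 / (2*pi*0.00495) = 32.15 Hz

tau = 4.95 ms, fc = 32.15 Hz


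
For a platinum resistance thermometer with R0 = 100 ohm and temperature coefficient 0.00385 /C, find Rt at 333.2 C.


The RTD equation: Rt = R0 * (1 + alpha * T).
Rt = 100 * (1 + 0.00385 * 333.2)
Rt = 100 * (1 + 1.28282)
Rt = 100 * 2.28282
Rt = 228.282 ohm

228.282 ohm


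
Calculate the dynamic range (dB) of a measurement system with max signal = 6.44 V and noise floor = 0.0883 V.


Dynamic range = 20 * log10(Vmax / Vnoise).
DR = 20 * log10(6.44 / 0.0883)
DR = 20 * log10(72.93)
DR = 37.26 dB

37.26 dB


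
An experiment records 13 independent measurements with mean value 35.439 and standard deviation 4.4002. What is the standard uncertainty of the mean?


The standard uncertainty for Type A evaluation is u = s / sqrt(n).
u = 4.4002 / sqrt(13)
u = 4.4002 / 3.6056
u = 1.2204

1.2204


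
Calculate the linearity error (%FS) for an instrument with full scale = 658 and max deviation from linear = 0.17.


Linearity error = (max deviation / full scale) * 100%.
Linearity = (0.17 / 658) * 100
Linearity = 0.026 %FS

0.026 %FS


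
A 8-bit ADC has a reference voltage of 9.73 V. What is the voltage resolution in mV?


The resolution (LSB) of an ADC is Vref / 2^n.
LSB = 9.73 / 2^8
LSB = 9.73 / 256
LSB = 0.03800781 V = 38.0078125 mV

38.0078125 mV


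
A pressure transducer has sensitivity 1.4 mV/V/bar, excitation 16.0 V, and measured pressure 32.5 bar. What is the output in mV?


Output = sensitivity * Vex * P.
Vout = 1.4 * 16.0 * 32.5
Vout = 22.4 * 32.5
Vout = 728.0 mV

728.0 mV


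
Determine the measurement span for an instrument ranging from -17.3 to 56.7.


Span = upper range - lower range.
Span = 56.7 - (-17.3)
Span = 74.0

74.0


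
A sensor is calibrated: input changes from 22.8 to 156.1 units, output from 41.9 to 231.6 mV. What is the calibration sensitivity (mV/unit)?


Sensitivity = (y2 - y1) / (x2 - x1).
S = (231.6 - 41.9) / (156.1 - 22.8)
S = 189.7 / 133.3
S = 1.4231 mV/unit

1.4231 mV/unit


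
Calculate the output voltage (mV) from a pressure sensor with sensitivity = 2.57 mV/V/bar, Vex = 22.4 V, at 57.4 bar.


Output = sensitivity * Vex * P.
Vout = 2.57 * 22.4 * 57.4
Vout = 57.568 * 57.4
Vout = 3304.4 mV

3304.4 mV


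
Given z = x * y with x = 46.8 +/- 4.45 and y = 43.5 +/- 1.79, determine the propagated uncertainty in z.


For a product z = x*y, the relative uncertainty is:
uz/z = sqrt((ux/x)^2 + (uy/y)^2)
Relative uncertainties: ux/x = 4.45/46.8 = 0.095085
uy/y = 1.79/43.5 = 0.041149
z = 46.8 * 43.5 = 2035.8
uz = 2035.8 * sqrt(0.095085^2 + 0.041149^2) = 210.924

210.924


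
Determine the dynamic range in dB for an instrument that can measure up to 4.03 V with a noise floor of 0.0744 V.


Dynamic range = 20 * log10(Vmax / Vnoise).
DR = 20 * log10(4.03 / 0.0744)
DR = 20 * log10(54.17)
DR = 34.67 dB

34.67 dB


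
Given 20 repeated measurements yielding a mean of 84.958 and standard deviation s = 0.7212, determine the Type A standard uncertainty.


The standard uncertainty for Type A evaluation is u = s / sqrt(n).
u = 0.7212 / sqrt(20)
u = 0.7212 / 4.4721
u = 0.1613

0.1613


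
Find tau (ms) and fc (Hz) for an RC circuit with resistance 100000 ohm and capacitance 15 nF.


Time constant: tau = R * C.
tau = 100000 * 1.50e-08 = 0.0015 s
tau = 1.5 ms
Cutoff frequency: fc = 1 / (2*pi*R*C).
fc = 1 / (2*pi*0.0015) = 106.1 Hz

tau = 1.5 ms, fc = 106.1 Hz


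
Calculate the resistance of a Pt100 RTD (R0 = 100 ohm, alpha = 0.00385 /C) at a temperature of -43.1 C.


The RTD equation: Rt = R0 * (1 + alpha * T).
Rt = 100 * (1 + 0.00385 * -43.1)
Rt = 100 * (1 + -0.165935)
Rt = 100 * 0.834065
Rt = 83.407 ohm

83.407 ohm


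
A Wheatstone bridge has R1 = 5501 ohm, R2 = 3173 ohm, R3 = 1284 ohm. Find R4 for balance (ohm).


At balance: R1*R4 = R2*R3, so R4 = R2*R3/R1.
R4 = 3173 * 1284 / 5501
R4 = 4074132 / 5501
R4 = 740.62 ohm

740.62 ohm


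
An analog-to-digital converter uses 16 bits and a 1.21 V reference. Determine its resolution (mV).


The resolution (LSB) of an ADC is Vref / 2^n.
LSB = 1.21 / 2^16
LSB = 1.21 / 65536
LSB = 1.846e-05 V = 0.01846313 mV

0.01846313 mV


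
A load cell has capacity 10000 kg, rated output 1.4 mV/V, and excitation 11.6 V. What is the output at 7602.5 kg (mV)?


Vout = rated_output * Vex * (load / capacity).
Vout = 1.4 * 11.6 * (7602.5 / 10000)
Vout = 1.4 * 11.6 * 0.76025
Vout = 12.346 mV

12.346 mV


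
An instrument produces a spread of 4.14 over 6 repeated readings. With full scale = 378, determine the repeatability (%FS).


Repeatability = (spread / full scale) * 100%.
R = (4.14 / 378) * 100
R = 1.095 %FS

1.095 %FS


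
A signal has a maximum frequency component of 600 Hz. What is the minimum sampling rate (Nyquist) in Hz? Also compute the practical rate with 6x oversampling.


By Nyquist theorem, fs_min = 2 * fmax.
fs_min = 2 * 600 = 1200 Hz
Practical rate = 6 * fs_min = 6 * 1200 = 7200 Hz

fs_min = 1200 Hz, fs_practical = 7200 Hz


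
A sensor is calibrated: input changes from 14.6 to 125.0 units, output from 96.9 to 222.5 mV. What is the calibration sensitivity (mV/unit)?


Sensitivity = (y2 - y1) / (x2 - x1).
S = (222.5 - 96.9) / (125.0 - 14.6)
S = 125.6 / 110.4
S = 1.1377 mV/unit

1.1377 mV/unit


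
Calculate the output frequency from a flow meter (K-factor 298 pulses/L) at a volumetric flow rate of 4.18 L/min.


Frequency = K * Q / 60 (converting L/min to L/s).
f = 298 * 4.18 / 60
f = 1245.64 / 60
f = 20.76 Hz

20.76 Hz


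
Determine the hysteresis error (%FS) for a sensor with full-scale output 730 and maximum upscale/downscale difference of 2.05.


Hysteresis = (max difference / full scale) * 100%.
H = (2.05 / 730) * 100
H = 0.281 %FS

0.281 %FS


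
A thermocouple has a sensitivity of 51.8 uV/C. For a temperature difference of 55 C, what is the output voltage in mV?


The thermocouple output V = sensitivity * dT.
V = 51.8 uV/C * 55 C
V = 2849.0 uV
V = 2.849 mV

2.849 mV


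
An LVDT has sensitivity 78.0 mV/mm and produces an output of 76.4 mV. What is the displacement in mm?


Displacement = Vout / sensitivity.
d = 76.4 / 78.0
d = 0.979 mm

0.979 mm


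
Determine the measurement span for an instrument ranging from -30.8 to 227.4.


Span = upper range - lower range.
Span = 227.4 - (-30.8)
Span = 258.2

258.2


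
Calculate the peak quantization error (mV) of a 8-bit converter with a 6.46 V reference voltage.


The maximum quantization error is +/- LSB/2.
LSB = Vref / 2^n = 6.46 / 256 = 0.02523437 V
Max error = LSB / 2 = 0.02523437 / 2 = 0.01261719 V
Max error = 12.6172 mV

12.6172 mV


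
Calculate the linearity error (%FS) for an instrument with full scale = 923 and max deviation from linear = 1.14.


Linearity error = (max deviation / full scale) * 100%.
Linearity = (1.14 / 923) * 100
Linearity = 0.124 %FS

0.124 %FS


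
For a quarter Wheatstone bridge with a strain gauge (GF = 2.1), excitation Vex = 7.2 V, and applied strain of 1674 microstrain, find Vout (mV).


Quarter bridge output: Vout = (GF * epsilon * Vex) / 4.
Vout = (2.1 * 1674e-6 * 7.2) / 4
Vout = 0.02531088 / 4 V
Vout = 0.00632772 V = 6.3277 mV

6.3277 mV


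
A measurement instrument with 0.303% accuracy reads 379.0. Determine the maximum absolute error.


Absolute error = (accuracy% / 100) * reading.
Error = (0.303 / 100) * 379.0
Error = 0.00303 * 379.0
Error = 1.1484

1.1484


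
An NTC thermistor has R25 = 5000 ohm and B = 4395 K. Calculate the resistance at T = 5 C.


NTC thermistor equation: Rt = R25 * exp(B * (1/T - 1/T25)).
T in Kelvin: 278.15 K, T25 = 298.15 K
1/T - 1/T25 = 1/278.15 - 1/298.15 = 0.00024117
B * (1/T - 1/T25) = 4395 * 0.00024117 = 1.0599
Rt = 5000 * exp(1.0599) = 14430.8 ohm

14430.8 ohm


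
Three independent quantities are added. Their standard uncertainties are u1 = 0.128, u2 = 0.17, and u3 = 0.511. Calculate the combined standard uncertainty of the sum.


For a sum of independent quantities, uc = sqrt(u1^2 + u2^2 + u3^2).
uc = sqrt(0.128^2 + 0.17^2 + 0.511^2)
uc = sqrt(0.016384 + 0.0289 + 0.261121)
uc = 0.5535

0.5535


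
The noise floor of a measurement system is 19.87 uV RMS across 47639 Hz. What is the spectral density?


Noise spectral density = Vrms / sqrt(BW).
NSD = 19.87 / sqrt(47639)
NSD = 19.87 / 218.2636
NSD = 0.091 uV/sqrt(Hz)

0.091 uV/sqrt(Hz)


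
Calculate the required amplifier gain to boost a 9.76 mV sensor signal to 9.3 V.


Gain = Vout / Vin (converting to same units).
G = 9.3 V / 9.76 mV
G = 9300.0 mV / 9.76 mV
G = 952.87

952.87


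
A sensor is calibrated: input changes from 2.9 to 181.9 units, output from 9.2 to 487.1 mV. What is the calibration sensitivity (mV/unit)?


Sensitivity = (y2 - y1) / (x2 - x1).
S = (487.1 - 9.2) / (181.9 - 2.9)
S = 477.9 / 179.0
S = 2.6698 mV/unit

2.6698 mV/unit


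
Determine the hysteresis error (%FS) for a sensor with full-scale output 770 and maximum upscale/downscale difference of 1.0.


Hysteresis = (max difference / full scale) * 100%.
H = (1.0 / 770) * 100
H = 0.13 %FS

0.13 %FS


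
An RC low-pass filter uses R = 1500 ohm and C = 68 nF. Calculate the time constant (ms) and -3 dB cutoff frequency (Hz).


Time constant: tau = R * C.
tau = 1500 * 6.80e-08 = 0.000102 s
tau = 0.102 ms
Cutoff frequency: fc = 1 / (2*pi*R*C).
fc = 1 / (2*pi*0.000102) = 1560.34 Hz

tau = 0.102 ms, fc = 1560.34 Hz


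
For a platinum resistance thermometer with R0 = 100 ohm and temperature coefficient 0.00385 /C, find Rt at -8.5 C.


The RTD equation: Rt = R0 * (1 + alpha * T).
Rt = 100 * (1 + 0.00385 * -8.5)
Rt = 100 * (1 + -0.032725)
Rt = 100 * 0.967275
Rt = 96.728 ohm

96.728 ohm


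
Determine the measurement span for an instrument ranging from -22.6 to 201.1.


Span = upper range - lower range.
Span = 201.1 - (-22.6)
Span = 223.7

223.7


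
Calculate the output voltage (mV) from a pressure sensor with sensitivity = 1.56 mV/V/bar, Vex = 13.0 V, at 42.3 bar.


Output = sensitivity * Vex * P.
Vout = 1.56 * 13.0 * 42.3
Vout = 20.28 * 42.3
Vout = 857.84 mV

857.84 mV


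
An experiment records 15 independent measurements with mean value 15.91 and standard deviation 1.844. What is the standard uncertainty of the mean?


The standard uncertainty for Type A evaluation is u = s / sqrt(n).
u = 1.844 / sqrt(15)
u = 1.844 / 3.873
u = 0.4761

0.4761


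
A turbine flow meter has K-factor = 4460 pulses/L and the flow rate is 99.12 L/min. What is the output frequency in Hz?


Frequency = K * Q / 60 (converting L/min to L/s).
f = 4460 * 99.12 / 60
f = 442075.2 / 60
f = 7367.92 Hz

7367.92 Hz


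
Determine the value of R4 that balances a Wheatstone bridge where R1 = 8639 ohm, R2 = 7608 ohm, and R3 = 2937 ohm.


At balance: R1*R4 = R2*R3, so R4 = R2*R3/R1.
R4 = 7608 * 2937 / 8639
R4 = 22344696 / 8639
R4 = 2586.49 ohm

2586.49 ohm


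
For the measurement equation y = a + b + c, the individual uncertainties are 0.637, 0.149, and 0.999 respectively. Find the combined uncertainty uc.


For a sum of independent quantities, uc = sqrt(u1^2 + u2^2 + u3^2).
uc = sqrt(0.637^2 + 0.149^2 + 0.999^2)
uc = sqrt(0.405769 + 0.022201 + 0.998001)
uc = 1.1941

1.1941


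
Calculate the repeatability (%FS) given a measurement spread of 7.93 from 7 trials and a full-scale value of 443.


Repeatability = (spread / full scale) * 100%.
R = (7.93 / 443) * 100
R = 1.79 %FS

1.79 %FS


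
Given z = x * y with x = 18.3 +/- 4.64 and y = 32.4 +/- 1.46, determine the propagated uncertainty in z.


For a product z = x*y, the relative uncertainty is:
uz/z = sqrt((ux/x)^2 + (uy/y)^2)
Relative uncertainties: ux/x = 4.64/18.3 = 0.253552
uy/y = 1.46/32.4 = 0.045062
z = 18.3 * 32.4 = 592.9
uz = 592.9 * sqrt(0.253552^2 + 0.045062^2) = 152.692

152.692


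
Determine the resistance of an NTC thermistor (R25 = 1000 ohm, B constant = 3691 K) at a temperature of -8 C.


NTC thermistor equation: Rt = R25 * exp(B * (1/T - 1/T25)).
T in Kelvin: 265.15 K, T25 = 298.15 K
1/T - 1/T25 = 1/265.15 - 1/298.15 = 0.00041743
B * (1/T - 1/T25) = 3691 * 0.00041743 = 1.5407
Rt = 1000 * exp(1.5407) = 4668.1 ohm

4668.1 ohm


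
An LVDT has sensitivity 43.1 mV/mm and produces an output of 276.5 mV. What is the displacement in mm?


Displacement = Vout / sensitivity.
d = 276.5 / 43.1
d = 6.415 mm

6.415 mm


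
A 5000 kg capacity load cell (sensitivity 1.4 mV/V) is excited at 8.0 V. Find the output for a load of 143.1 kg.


Vout = rated_output * Vex * (load / capacity).
Vout = 1.4 * 8.0 * (143.1 / 5000)
Vout = 1.4 * 8.0 * 0.02862
Vout = 0.321 mV

0.321 mV


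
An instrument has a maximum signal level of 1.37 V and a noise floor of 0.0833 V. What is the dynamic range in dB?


Dynamic range = 20 * log10(Vmax / Vnoise).
DR = 20 * log10(1.37 / 0.0833)
DR = 20 * log10(16.45)
DR = 24.32 dB

24.32 dB


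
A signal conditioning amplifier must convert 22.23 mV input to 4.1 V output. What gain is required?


Gain = Vout / Vin (converting to same units).
G = 4.1 V / 22.23 mV
G = 4100.0 mV / 22.23 mV
G = 184.44

184.44


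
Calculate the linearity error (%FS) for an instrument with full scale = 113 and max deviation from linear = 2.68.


Linearity error = (max deviation / full scale) * 100%.
Linearity = (2.68 / 113) * 100
Linearity = 2.372 %FS

2.372 %FS


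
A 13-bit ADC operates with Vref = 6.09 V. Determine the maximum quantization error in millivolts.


The maximum quantization error is +/- LSB/2.
LSB = Vref / 2^n = 6.09 / 8192 = 0.00074341 V
Max error = LSB / 2 = 0.00074341 / 2 = 0.0003717 V
Max error = 0.3717 mV

0.3717 mV


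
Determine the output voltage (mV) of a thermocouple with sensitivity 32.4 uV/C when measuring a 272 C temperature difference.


The thermocouple output V = sensitivity * dT.
V = 32.4 uV/C * 272 C
V = 8812.8 uV
V = 8.813 mV

8.813 mV


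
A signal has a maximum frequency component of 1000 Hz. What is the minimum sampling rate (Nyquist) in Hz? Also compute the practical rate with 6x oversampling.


By Nyquist theorem, fs_min = 2 * fmax.
fs_min = 2 * 1000 = 2000 Hz
Practical rate = 6 * fs_min = 6 * 2000 = 12000 Hz

fs_min = 2000 Hz, fs_practical = 12000 Hz


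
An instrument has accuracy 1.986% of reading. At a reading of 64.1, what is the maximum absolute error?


Absolute error = (accuracy% / 100) * reading.
Error = (1.986 / 100) * 64.1
Error = 0.01986 * 64.1
Error = 1.273

1.273


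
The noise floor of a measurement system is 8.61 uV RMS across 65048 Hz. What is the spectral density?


Noise spectral density = Vrms / sqrt(BW).
NSD = 8.61 / sqrt(65048)
NSD = 8.61 / 255.0451
NSD = 0.0338 uV/sqrt(Hz)

0.0338 uV/sqrt(Hz)


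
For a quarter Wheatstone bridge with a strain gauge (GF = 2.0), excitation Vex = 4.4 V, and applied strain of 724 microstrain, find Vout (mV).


Quarter bridge output: Vout = (GF * epsilon * Vex) / 4.
Vout = (2.0 * 724e-6 * 4.4) / 4
Vout = 0.0063712 / 4 V
Vout = 0.0015928 V = 1.5928 mV

1.5928 mV


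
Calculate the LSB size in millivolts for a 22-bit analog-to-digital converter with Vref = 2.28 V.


The resolution (LSB) of an ADC is Vref / 2^n.
LSB = 2.28 / 2^22
LSB = 2.28 / 4194304
LSB = 5.4e-07 V = 0.00054359 mV

0.00054359 mV


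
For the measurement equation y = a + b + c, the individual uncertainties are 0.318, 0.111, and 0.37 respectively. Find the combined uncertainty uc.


For a sum of independent quantities, uc = sqrt(u1^2 + u2^2 + u3^2).
uc = sqrt(0.318^2 + 0.111^2 + 0.37^2)
uc = sqrt(0.101124 + 0.012321 + 0.1369)
uc = 0.5003

0.5003


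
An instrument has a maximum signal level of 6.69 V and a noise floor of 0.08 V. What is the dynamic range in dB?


Dynamic range = 20 * log10(Vmax / Vnoise).
DR = 20 * log10(6.69 / 0.08)
DR = 20 * log10(83.62)
DR = 38.45 dB

38.45 dB


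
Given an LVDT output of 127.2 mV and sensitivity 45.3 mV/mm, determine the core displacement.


Displacement = Vout / sensitivity.
d = 127.2 / 45.3
d = 2.808 mm

2.808 mm


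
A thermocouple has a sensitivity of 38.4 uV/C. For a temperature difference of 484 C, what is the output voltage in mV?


The thermocouple output V = sensitivity * dT.
V = 38.4 uV/C * 484 C
V = 18585.6 uV
V = 18.586 mV

18.586 mV


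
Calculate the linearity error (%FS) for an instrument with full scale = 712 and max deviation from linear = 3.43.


Linearity error = (max deviation / full scale) * 100%.
Linearity = (3.43 / 712) * 100
Linearity = 0.482 %FS

0.482 %FS


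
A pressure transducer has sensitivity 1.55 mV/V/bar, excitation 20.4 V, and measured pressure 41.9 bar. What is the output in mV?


Output = sensitivity * Vex * P.
Vout = 1.55 * 20.4 * 41.9
Vout = 31.62 * 41.9
Vout = 1324.88 mV

1324.88 mV


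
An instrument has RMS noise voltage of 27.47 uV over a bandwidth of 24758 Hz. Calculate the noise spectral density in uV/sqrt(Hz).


Noise spectral density = Vrms / sqrt(BW).
NSD = 27.47 / sqrt(24758)
NSD = 27.47 / 157.3468
NSD = 0.1746 uV/sqrt(Hz)

0.1746 uV/sqrt(Hz)


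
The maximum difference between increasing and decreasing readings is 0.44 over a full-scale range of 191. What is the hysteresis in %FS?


Hysteresis = (max difference / full scale) * 100%.
H = (0.44 / 191) * 100
H = 0.23 %FS

0.23 %FS


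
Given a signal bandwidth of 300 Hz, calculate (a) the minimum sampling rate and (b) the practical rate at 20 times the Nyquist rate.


By Nyquist theorem, fs_min = 2 * fmax.
fs_min = 2 * 300 = 600 Hz
Practical rate = 20 * fs_min = 20 * 600 = 12000 Hz

fs_min = 600 Hz, fs_practical = 12000 Hz


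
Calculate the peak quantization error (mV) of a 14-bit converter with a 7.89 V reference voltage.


The maximum quantization error is +/- LSB/2.
LSB = Vref / 2^n = 7.89 / 16384 = 0.00048157 V
Max error = LSB / 2 = 0.00048157 / 2 = 0.00024078 V
Max error = 0.2408 mV

0.2408 mV


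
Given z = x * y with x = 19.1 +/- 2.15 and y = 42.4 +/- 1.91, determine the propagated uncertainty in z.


For a product z = x*y, the relative uncertainty is:
uz/z = sqrt((ux/x)^2 + (uy/y)^2)
Relative uncertainties: ux/x = 2.15/19.1 = 0.112565
uy/y = 1.91/42.4 = 0.045047
z = 19.1 * 42.4 = 809.8
uz = 809.8 * sqrt(0.112565^2 + 0.045047^2) = 98.189

98.189


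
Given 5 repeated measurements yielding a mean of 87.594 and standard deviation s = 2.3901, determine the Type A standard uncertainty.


The standard uncertainty for Type A evaluation is u = s / sqrt(n).
u = 2.3901 / sqrt(5)
u = 2.3901 / 2.2361
u = 1.0689

1.0689


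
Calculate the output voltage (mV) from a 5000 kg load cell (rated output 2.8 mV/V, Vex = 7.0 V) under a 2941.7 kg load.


Vout = rated_output * Vex * (load / capacity).
Vout = 2.8 * 7.0 * (2941.7 / 5000)
Vout = 2.8 * 7.0 * 0.58834
Vout = 11.531 mV

11.531 mV


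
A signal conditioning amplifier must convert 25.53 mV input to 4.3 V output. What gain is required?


Gain = Vout / Vin (converting to same units).
G = 4.3 V / 25.53 mV
G = 4300.0 mV / 25.53 mV
G = 168.43

168.43


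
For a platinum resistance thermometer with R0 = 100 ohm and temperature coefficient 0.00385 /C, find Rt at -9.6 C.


The RTD equation: Rt = R0 * (1 + alpha * T).
Rt = 100 * (1 + 0.00385 * -9.6)
Rt = 100 * (1 + -0.03696)
Rt = 100 * 0.96304
Rt = 96.304 ohm

96.304 ohm


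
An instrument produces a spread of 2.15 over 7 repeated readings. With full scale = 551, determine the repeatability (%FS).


Repeatability = (spread / full scale) * 100%.
R = (2.15 / 551) * 100
R = 0.39 %FS

0.39 %FS


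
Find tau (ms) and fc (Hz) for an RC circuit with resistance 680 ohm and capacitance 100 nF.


Time constant: tau = R * C.
tau = 680 * 1.00e-07 = 6.8e-05 s
tau = 0.068 ms
Cutoff frequency: fc = 1 / (2*pi*R*C).
fc = 1 / (2*pi*6.8e-05) = 2340.51 Hz

tau = 0.068 ms, fc = 2340.51 Hz


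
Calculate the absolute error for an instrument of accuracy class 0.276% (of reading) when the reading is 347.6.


Absolute error = (accuracy% / 100) * reading.
Error = (0.276 / 100) * 347.6
Error = 0.00276 * 347.6
Error = 0.9594

0.9594


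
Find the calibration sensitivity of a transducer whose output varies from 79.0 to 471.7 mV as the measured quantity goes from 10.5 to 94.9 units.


Sensitivity = (y2 - y1) / (x2 - x1).
S = (471.7 - 79.0) / (94.9 - 10.5)
S = 392.7 / 84.4
S = 4.6528 mV/unit

4.6528 mV/unit


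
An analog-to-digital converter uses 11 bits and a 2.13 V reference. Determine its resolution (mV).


The resolution (LSB) of an ADC is Vref / 2^n.
LSB = 2.13 / 2^11
LSB = 2.13 / 2048
LSB = 0.00104004 V = 1.04003906 mV

1.04003906 mV


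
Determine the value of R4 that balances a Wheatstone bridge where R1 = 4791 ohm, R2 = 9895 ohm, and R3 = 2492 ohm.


At balance: R1*R4 = R2*R3, so R4 = R2*R3/R1.
R4 = 9895 * 2492 / 4791
R4 = 24658340 / 4791
R4 = 5146.8 ohm

5146.8 ohm


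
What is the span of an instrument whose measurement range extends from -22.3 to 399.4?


Span = upper range - lower range.
Span = 399.4 - (-22.3)
Span = 421.7

421.7


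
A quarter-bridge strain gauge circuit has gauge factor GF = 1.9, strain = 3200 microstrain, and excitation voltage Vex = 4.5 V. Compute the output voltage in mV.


Quarter bridge output: Vout = (GF * epsilon * Vex) / 4.
Vout = (1.9 * 3200e-6 * 4.5) / 4
Vout = 0.02736 / 4 V
Vout = 0.00684 V = 6.84 mV

6.84 mV


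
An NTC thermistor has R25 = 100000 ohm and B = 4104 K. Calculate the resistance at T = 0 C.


NTC thermistor equation: Rt = R25 * exp(B * (1/T - 1/T25)).
T in Kelvin: 273.15 K, T25 = 298.15 K
1/T - 1/T25 = 1/273.15 - 1/298.15 = 0.00030698
B * (1/T - 1/T25) = 4104 * 0.00030698 = 1.2598
Rt = 100000 * exp(1.2598) = 352481.6 ohm

352481.6 ohm


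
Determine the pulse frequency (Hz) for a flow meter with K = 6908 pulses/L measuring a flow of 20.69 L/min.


Frequency = K * Q / 60 (converting L/min to L/s).
f = 6908 * 20.69 / 60
f = 142926.52 / 60
f = 2382.11 Hz

2382.11 Hz


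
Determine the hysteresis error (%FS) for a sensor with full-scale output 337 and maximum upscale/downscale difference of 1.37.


Hysteresis = (max difference / full scale) * 100%.
H = (1.37 / 337) * 100
H = 0.407 %FS

0.407 %FS


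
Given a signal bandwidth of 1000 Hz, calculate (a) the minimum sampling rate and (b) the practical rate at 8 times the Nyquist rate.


By Nyquist theorem, fs_min = 2 * fmax.
fs_min = 2 * 1000 = 2000 Hz
Practical rate = 8 * fs_min = 8 * 2000 = 16000 Hz

fs_min = 2000 Hz, fs_practical = 16000 Hz


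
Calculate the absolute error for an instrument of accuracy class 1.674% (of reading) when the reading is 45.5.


Absolute error = (accuracy% / 100) * reading.
Error = (1.674 / 100) * 45.5
Error = 0.01674 * 45.5
Error = 0.7617

0.7617


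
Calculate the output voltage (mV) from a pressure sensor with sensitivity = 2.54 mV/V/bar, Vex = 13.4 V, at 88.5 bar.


Output = sensitivity * Vex * P.
Vout = 2.54 * 13.4 * 88.5
Vout = 34.036 * 88.5
Vout = 3012.19 mV

3012.19 mV


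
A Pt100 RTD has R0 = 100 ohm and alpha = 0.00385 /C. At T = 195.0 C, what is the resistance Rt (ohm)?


The RTD equation: Rt = R0 * (1 + alpha * T).
Rt = 100 * (1 + 0.00385 * 195.0)
Rt = 100 * (1 + 0.75075)
Rt = 100 * 1.75075
Rt = 175.075 ohm

175.075 ohm


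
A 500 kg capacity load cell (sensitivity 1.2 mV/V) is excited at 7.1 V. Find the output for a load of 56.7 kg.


Vout = rated_output * Vex * (load / capacity).
Vout = 1.2 * 7.1 * (56.7 / 500)
Vout = 1.2 * 7.1 * 0.1134
Vout = 0.966 mV

0.966 mV


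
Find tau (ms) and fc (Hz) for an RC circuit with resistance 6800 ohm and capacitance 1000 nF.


Time constant: tau = R * C.
tau = 6800 * 1.00e-06 = 0.0068 s
tau = 6.8 ms
Cutoff frequency: fc = 1 / (2*pi*R*C).
fc = 1 / (2*pi*0.0068) = 23.41 Hz

tau = 6.8 ms, fc = 23.41 Hz


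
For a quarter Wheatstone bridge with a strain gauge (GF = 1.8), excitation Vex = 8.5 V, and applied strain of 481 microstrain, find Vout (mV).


Quarter bridge output: Vout = (GF * epsilon * Vex) / 4.
Vout = (1.8 * 481e-6 * 8.5) / 4
Vout = 0.0073593 / 4 V
Vout = 0.00183983 V = 1.8398 mV

1.8398 mV


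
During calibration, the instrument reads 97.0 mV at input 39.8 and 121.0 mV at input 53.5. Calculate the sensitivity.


Sensitivity = (y2 - y1) / (x2 - x1).
S = (121.0 - 97.0) / (53.5 - 39.8)
S = 24.0 / 13.7
S = 1.7518 mV/unit

1.7518 mV/unit


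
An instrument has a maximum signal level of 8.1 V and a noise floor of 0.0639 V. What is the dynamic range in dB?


Dynamic range = 20 * log10(Vmax / Vnoise).
DR = 20 * log10(8.1 / 0.0639)
DR = 20 * log10(126.76)
DR = 42.06 dB

42.06 dB


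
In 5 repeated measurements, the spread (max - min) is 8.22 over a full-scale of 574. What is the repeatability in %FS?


Repeatability = (spread / full scale) * 100%.
R = (8.22 / 574) * 100
R = 1.432 %FS

1.432 %FS


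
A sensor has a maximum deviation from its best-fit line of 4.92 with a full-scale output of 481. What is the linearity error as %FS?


Linearity error = (max deviation / full scale) * 100%.
Linearity = (4.92 / 481) * 100
Linearity = 1.023 %FS

1.023 %FS


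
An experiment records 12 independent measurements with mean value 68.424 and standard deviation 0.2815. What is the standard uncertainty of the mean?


The standard uncertainty for Type A evaluation is u = s / sqrt(n).
u = 0.2815 / sqrt(12)
u = 0.2815 / 3.4641
u = 0.0813

0.0813


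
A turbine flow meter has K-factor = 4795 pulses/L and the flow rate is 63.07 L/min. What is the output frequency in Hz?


Frequency = K * Q / 60 (converting L/min to L/s).
f = 4795 * 63.07 / 60
f = 302420.65 / 60
f = 5040.34 Hz

5040.34 Hz


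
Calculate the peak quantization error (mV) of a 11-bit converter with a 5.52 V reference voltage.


The maximum quantization error is +/- LSB/2.
LSB = Vref / 2^n = 5.52 / 2048 = 0.00269531 V
Max error = LSB / 2 = 0.00269531 / 2 = 0.00134766 V
Max error = 1.3477 mV

1.3477 mV


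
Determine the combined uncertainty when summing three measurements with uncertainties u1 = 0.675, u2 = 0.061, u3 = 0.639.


For a sum of independent quantities, uc = sqrt(u1^2 + u2^2 + u3^2).
uc = sqrt(0.675^2 + 0.061^2 + 0.639^2)
uc = sqrt(0.455625 + 0.003721 + 0.408321)
uc = 0.9315

0.9315


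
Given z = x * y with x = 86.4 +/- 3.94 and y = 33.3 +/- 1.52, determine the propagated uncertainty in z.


For a product z = x*y, the relative uncertainty is:
uz/z = sqrt((ux/x)^2 + (uy/y)^2)
Relative uncertainties: ux/x = 3.94/86.4 = 0.045602
uy/y = 1.52/33.3 = 0.045646
z = 86.4 * 33.3 = 2877.1
uz = 2877.1 * sqrt(0.045602^2 + 0.045646^2) = 185.637

185.637


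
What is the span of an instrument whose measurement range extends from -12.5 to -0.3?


Span = upper range - lower range.
Span = -0.3 - (-12.5)
Span = 12.2

12.2


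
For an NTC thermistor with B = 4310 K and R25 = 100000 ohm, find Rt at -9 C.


NTC thermistor equation: Rt = R25 * exp(B * (1/T - 1/T25)).
T in Kelvin: 264.15 K, T25 = 298.15 K
1/T - 1/T25 = 1/264.15 - 1/298.15 = 0.00043171
B * (1/T - 1/T25) = 4310 * 0.00043171 = 1.8607
Rt = 100000 * exp(1.8607) = 642808.1 ohm

642808.1 ohm


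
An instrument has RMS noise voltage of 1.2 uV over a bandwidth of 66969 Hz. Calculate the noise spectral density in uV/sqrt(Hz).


Noise spectral density = Vrms / sqrt(BW).
NSD = 1.2 / sqrt(66969)
NSD = 1.2 / 258.7837
NSD = 0.0046 uV/sqrt(Hz)

0.0046 uV/sqrt(Hz)


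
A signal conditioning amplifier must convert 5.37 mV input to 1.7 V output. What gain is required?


Gain = Vout / Vin (converting to same units).
G = 1.7 V / 5.37 mV
G = 1700.0 mV / 5.37 mV
G = 316.57

316.57


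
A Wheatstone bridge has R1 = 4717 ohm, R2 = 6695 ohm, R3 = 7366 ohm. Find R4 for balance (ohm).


At balance: R1*R4 = R2*R3, so R4 = R2*R3/R1.
R4 = 6695 * 7366 / 4717
R4 = 49315370 / 4717
R4 = 10454.82 ohm

10454.82 ohm


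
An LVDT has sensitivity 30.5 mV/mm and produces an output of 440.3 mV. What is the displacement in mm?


Displacement = Vout / sensitivity.
d = 440.3 / 30.5
d = 14.436 mm

14.436 mm


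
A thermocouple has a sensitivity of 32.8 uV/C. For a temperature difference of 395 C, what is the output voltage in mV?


The thermocouple output V = sensitivity * dT.
V = 32.8 uV/C * 395 C
V = 12956.0 uV
V = 12.956 mV

12.956 mV


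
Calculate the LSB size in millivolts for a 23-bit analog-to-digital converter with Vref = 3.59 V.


The resolution (LSB) of an ADC is Vref / 2^n.
LSB = 3.59 / 2^23
LSB = 3.59 / 8388608
LSB = 4.3e-07 V = 0.00042796 mV

0.00042796 mV


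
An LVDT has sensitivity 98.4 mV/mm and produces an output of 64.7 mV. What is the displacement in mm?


Displacement = Vout / sensitivity.
d = 64.7 / 98.4
d = 0.658 mm

0.658 mm


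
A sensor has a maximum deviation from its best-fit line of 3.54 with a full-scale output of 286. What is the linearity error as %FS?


Linearity error = (max deviation / full scale) * 100%.
Linearity = (3.54 / 286) * 100
Linearity = 1.238 %FS

1.238 %FS


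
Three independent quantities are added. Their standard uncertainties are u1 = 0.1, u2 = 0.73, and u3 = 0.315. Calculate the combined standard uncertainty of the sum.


For a sum of independent quantities, uc = sqrt(u1^2 + u2^2 + u3^2).
uc = sqrt(0.1^2 + 0.73^2 + 0.315^2)
uc = sqrt(0.01 + 0.5329 + 0.099225)
uc = 0.8013

0.8013


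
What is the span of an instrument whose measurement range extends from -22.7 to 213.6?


Span = upper range - lower range.
Span = 213.6 - (-22.7)
Span = 236.3

236.3


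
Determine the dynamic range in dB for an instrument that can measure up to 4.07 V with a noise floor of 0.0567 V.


Dynamic range = 20 * log10(Vmax / Vnoise).
DR = 20 * log10(4.07 / 0.0567)
DR = 20 * log10(71.78)
DR = 37.12 dB

37.12 dB


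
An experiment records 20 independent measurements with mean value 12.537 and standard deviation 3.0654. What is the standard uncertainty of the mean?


The standard uncertainty for Type A evaluation is u = s / sqrt(n).
u = 3.0654 / sqrt(20)
u = 3.0654 / 4.4721
u = 0.6854

0.6854


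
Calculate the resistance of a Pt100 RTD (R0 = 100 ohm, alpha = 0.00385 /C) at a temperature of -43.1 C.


The RTD equation: Rt = R0 * (1 + alpha * T).
Rt = 100 * (1 + 0.00385 * -43.1)
Rt = 100 * (1 + -0.165935)
Rt = 100 * 0.834065
Rt = 83.407 ohm

83.407 ohm


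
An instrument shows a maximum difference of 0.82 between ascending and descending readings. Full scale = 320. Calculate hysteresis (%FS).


Hysteresis = (max difference / full scale) * 100%.
H = (0.82 / 320) * 100
H = 0.256 %FS

0.256 %FS


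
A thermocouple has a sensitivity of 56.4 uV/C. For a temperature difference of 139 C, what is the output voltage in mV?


The thermocouple output V = sensitivity * dT.
V = 56.4 uV/C * 139 C
V = 7839.6 uV
V = 7.84 mV

7.84 mV


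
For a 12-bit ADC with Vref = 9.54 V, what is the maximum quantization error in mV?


The maximum quantization error is +/- LSB/2.
LSB = Vref / 2^n = 9.54 / 4096 = 0.0023291 V
Max error = LSB / 2 = 0.0023291 / 2 = 0.00116455 V
Max error = 1.1646 mV

1.1646 mV


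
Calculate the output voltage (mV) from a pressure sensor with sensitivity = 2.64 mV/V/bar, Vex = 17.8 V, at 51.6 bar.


Output = sensitivity * Vex * P.
Vout = 2.64 * 17.8 * 51.6
Vout = 46.992 * 51.6
Vout = 2424.79 mV

2424.79 mV


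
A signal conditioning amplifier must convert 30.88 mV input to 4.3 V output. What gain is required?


Gain = Vout / Vin (converting to same units).
G = 4.3 V / 30.88 mV
G = 4300.0 mV / 30.88 mV
G = 139.25

139.25


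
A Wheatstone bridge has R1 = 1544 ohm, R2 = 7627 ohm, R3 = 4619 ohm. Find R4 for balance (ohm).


At balance: R1*R4 = R2*R3, so R4 = R2*R3/R1.
R4 = 7627 * 4619 / 1544
R4 = 35229113 / 1544
R4 = 22816.78 ohm

22816.78 ohm


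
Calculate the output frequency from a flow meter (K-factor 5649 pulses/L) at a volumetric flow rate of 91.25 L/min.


Frequency = K * Q / 60 (converting L/min to L/s).
f = 5649 * 91.25 / 60
f = 515471.25 / 60
f = 8591.19 Hz

8591.19 Hz


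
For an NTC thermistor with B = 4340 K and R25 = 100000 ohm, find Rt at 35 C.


NTC thermistor equation: Rt = R25 * exp(B * (1/T - 1/T25)).
T in Kelvin: 308.15 K, T25 = 298.15 K
1/T - 1/T25 = 1/308.15 - 1/298.15 = -0.00010884
B * (1/T - 1/T25) = 4340 * -0.00010884 = -0.4724
Rt = 100000 * exp(-0.4724) = 62351.6 ohm

62351.6 ohm


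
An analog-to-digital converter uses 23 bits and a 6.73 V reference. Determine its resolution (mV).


The resolution (LSB) of an ADC is Vref / 2^n.
LSB = 6.73 / 2^23
LSB = 6.73 / 8388608
LSB = 8e-07 V = 0.00080228 mV

0.00080228 mV


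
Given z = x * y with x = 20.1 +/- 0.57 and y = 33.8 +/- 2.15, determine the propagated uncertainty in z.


For a product z = x*y, the relative uncertainty is:
uz/z = sqrt((ux/x)^2 + (uy/y)^2)
Relative uncertainties: ux/x = 0.57/20.1 = 0.028358
uy/y = 2.15/33.8 = 0.063609
z = 20.1 * 33.8 = 679.4
uz = 679.4 * sqrt(0.028358^2 + 0.063609^2) = 47.315

47.315


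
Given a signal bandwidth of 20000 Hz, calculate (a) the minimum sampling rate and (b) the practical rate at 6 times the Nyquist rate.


By Nyquist theorem, fs_min = 2 * fmax.
fs_min = 2 * 20000 = 40000 Hz
Practical rate = 6 * fs_min = 6 * 40000 = 240000 Hz

fs_min = 40000 Hz, fs_practical = 240000 Hz


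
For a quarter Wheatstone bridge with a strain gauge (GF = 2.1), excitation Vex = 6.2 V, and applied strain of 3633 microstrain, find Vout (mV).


Quarter bridge output: Vout = (GF * epsilon * Vex) / 4.
Vout = (2.1 * 3633e-6 * 6.2) / 4
Vout = 0.04730166 / 4 V
Vout = 0.01182541 V = 11.8254 mV

11.8254 mV


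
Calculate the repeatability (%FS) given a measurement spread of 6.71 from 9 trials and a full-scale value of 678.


Repeatability = (spread / full scale) * 100%.
R = (6.71 / 678) * 100
R = 0.99 %FS

0.99 %FS


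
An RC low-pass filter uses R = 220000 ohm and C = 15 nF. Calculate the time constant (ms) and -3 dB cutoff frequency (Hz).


Time constant: tau = R * C.
tau = 220000 * 1.50e-08 = 0.0033 s
tau = 3.3 ms
Cutoff frequency: fc = 1 / (2*pi*R*C).
fc = 1 / (2*pi*0.0033) = 48.23 Hz

tau = 3.3 ms, fc = 48.23 Hz


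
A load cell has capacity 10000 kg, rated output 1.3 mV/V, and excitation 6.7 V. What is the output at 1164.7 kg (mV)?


Vout = rated_output * Vex * (load / capacity).
Vout = 1.3 * 6.7 * (1164.7 / 10000)
Vout = 1.3 * 6.7 * 0.11647
Vout = 1.014 mV

1.014 mV


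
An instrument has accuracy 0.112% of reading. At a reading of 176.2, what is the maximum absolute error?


Absolute error = (accuracy% / 100) * reading.
Error = (0.112 / 100) * 176.2
Error = 0.00112 * 176.2
Error = 0.1973

0.1973


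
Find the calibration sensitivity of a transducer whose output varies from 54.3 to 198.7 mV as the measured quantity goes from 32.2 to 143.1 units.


Sensitivity = (y2 - y1) / (x2 - x1).
S = (198.7 - 54.3) / (143.1 - 32.2)
S = 144.4 / 110.9
S = 1.3021 mV/unit

1.3021 mV/unit


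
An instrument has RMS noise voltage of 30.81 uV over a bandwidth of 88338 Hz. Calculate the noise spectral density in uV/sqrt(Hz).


Noise spectral density = Vrms / sqrt(BW).
NSD = 30.81 / sqrt(88338)
NSD = 30.81 / 297.2171
NSD = 0.1037 uV/sqrt(Hz)

0.1037 uV/sqrt(Hz)


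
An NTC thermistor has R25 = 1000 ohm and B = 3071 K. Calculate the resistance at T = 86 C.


NTC thermistor equation: Rt = R25 * exp(B * (1/T - 1/T25)).
T in Kelvin: 359.15 K, T25 = 298.15 K
1/T - 1/T25 = 1/359.15 - 1/298.15 = -0.00056966
B * (1/T - 1/T25) = 3071 * -0.00056966 = -1.7494
Rt = 1000 * exp(-1.7494) = 173.9 ohm

173.9 ohm


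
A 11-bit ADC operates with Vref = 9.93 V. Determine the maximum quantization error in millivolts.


The maximum quantization error is +/- LSB/2.
LSB = Vref / 2^n = 9.93 / 2048 = 0.00484863 V
Max error = LSB / 2 = 0.00484863 / 2 = 0.00242432 V
Max error = 2.4243 mV

2.4243 mV


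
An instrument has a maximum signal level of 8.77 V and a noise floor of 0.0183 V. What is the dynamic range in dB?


Dynamic range = 20 * log10(Vmax / Vnoise).
DR = 20 * log10(8.77 / 0.0183)
DR = 20 * log10(479.23)
DR = 53.61 dB

53.61 dB


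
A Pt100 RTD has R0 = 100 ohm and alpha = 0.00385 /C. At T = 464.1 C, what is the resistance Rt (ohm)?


The RTD equation: Rt = R0 * (1 + alpha * T).
Rt = 100 * (1 + 0.00385 * 464.1)
Rt = 100 * (1 + 1.786785)
Rt = 100 * 2.786785
Rt = 278.678 ohm

278.678 ohm


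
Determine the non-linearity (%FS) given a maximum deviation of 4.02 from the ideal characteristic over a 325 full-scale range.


Linearity error = (max deviation / full scale) * 100%.
Linearity = (4.02 / 325) * 100
Linearity = 1.237 %FS

1.237 %FS
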